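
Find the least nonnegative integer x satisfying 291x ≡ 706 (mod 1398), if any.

no solution

gcd(1398, 291) = 3.
3 does not divide 706, so the congruence has no solution.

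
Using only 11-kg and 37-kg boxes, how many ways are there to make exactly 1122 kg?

3

Need nonnegative integers with 11j + 37k = 1122.
gcd(11, 37) = 1, and 11·(-10) + 37·(3) = 1.
So (j₀, k₀) = (-11220, 3366); general j = -11220 + 37t, k = 3366 - 11t.
j ≥ 0 ⇒ t ≥ 304; k ≥ 0 ⇒ t ≤ 306. That's 3 values of t.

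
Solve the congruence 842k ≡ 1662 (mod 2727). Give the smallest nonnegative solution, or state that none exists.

138

gcd(2727, 842) = 1.
1 divides 1662, so solutions exist.
By Bézout, 842·(-502) + 2727·(155) = 1.
So 842·(-502) ≡ 1 (mod 2727); multiply by 1662: k ≡ -834324 (mod 2727).
Smallest nonnegative: k = -834324 mod 2727 = 138.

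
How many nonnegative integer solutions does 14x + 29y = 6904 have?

gcd(29, 14):
  29 = 2×14 + 1
  14 = 14×1
so gcd(29, 14) = 1.
Back-substitute for Bézout coefficients:
  1 = 29 - 2×14
  ... = 14×(-2) + 29×(1)
Scale by 6904: one solution is (-13808, 6904). Reduce x mod 29: (25, 226).
General: x = 25 + 29t, y = 226 - 14t.
x ≥ 0 ⇒ t ≥ 0; y ≥ 0 ⇒ t ≤ 16. So t ∈ [0, 16]: 17 solutions.

17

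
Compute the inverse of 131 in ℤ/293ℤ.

85

gcd(293, 131) = 1.
By Bézout, 131·(85) + 293·(-38) = 1.
So 131·85 ≡ 1 (mod 293), and 85 mod 293 = 85.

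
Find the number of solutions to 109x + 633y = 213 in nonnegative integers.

gcd(633, 109) = 1.
By Bézout, 109×(151) + 633×(-26) = 1.
One solution: (513, -88).
General: x = 513 + 633t, y = -88 - 109t.
x ≥ 0 ⇒ t ≥ 0; y ≥ 0 ⇒ t ≤ -1. So t ∈ [0, -1]: 0 solutions.

0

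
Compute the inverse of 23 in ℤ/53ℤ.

30

gcd(53, 23):
  53 = 2·23 + 7
  23 = 3·7 + 2
  7 = 3·2 + 1
  2 = 2·1
so gcd(53, 23) = 1.
Back-substitute for Bézout coefficients:
  1 = 7 - 3·2
  ... = 23·(-23) + 53·(10)
So 23·-23 ≡ 1 (mod 53), and -23 mod 53 = 30.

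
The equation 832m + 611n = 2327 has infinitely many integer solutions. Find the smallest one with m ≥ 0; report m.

gcd(832, 611) = 13  (832 = 1*611 + 221, 611 = 2*221 + 169, 221 = 1*169 + 52, 169 = 3*52 + 13, 52 = 4*13).
13 divides 2327, so solutions exist.
Back-substituting, 832*(-11) + 611*(15) = 13.
Scale by 2327/13 = 179: (m₀, n₀) = (-1969, 2685).
General solution: m = -1969 + 47t, n = 2685 - 64t for integer t.
m ≥ 0: smallest is -1969 mod 47 = 5 (at t = 42), with n = -3.

5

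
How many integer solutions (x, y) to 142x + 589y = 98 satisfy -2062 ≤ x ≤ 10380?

gcd(589, 142) = 1.
By Bézout, 142×(112) + 589×(-27) = 1.
Particular solution: (374, -90).
General solution: x = 374 + 589t, y = -90 - 142t for integer t.
-2062 ≤ 374 + 589t ≤ 10380 gives t ∈ [-4, 16], which is 21 values.

21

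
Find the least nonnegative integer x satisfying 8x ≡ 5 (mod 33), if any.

13

gcd(33, 8):
  33 = 4×8 + 1
  8 = 8×1
so gcd(33, 8) = 1.
1 divides 5, so solutions exist.
Back-substitute for Bézout coefficients:
  1 = 33 - 4×8
  ... = 8×(-4) + 33×(1)
So 8×(-4) ≡ 1 (mod 33); multiply by 5: x ≡ -20 (mod 33).
Smallest nonnegative: x = -20 mod 33 = 13.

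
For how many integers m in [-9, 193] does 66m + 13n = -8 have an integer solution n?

gcd(66, 13):
  66 = 5*13 + 1
  13 = 13*1
so gcd(66, 13) = 1.
Back-substitute for Bézout coefficients:
  1 = 66 - 5*13
  ... = 66*(1) + 13*(-5)
Scale by -8: particular solution (-8, 40); reduce m mod 13: (5, -26).
General solution: m = 5 + 13t, n = -26 - 66t for integer t.
-9 ≤ 5 + 13t ≤ 193 gives t ∈ [-1, 14], which is 16 values.

16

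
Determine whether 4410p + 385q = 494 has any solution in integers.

gcd(4410, 385) = 35  (4410 = 11·385 + 175, 385 = 2·175 + 35, 175 = 5·35).
35 does not divide 494 (remainder 4), so no integer solutions.

no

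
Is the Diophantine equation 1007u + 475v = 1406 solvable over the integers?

gcd(1007, 475) = 19  (1007 = 2·475 + 57, 475 = 8·57 + 19, 57 = 3·19).
19 divides 1406, so integer solutions exist.

yes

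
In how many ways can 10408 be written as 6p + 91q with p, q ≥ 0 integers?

gcd(91, 6) = 1  (91 = 15×6 + 1, 6 = 6×1).
Back-substituting, 6×(-15) + 91×(1) = 1.
Scale by 10408: one solution is (-156120, 10408). Reduce p mod 91: (36, 112).
General: p = 36 + 91t, q = 112 - 6t.
p ≥ 0 ⇒ t ≥ 0; q ≥ 0 ⇒ t ≤ 18. So t ∈ [0, 18]: 19 solutions.

19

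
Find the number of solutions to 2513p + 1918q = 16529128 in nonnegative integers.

24

gcd(2513, 1918):
  2513 = 1×1918 + 595
  1918 = 3×595 + 133
  595 = 4×133 + 63
  133 = 2×63 + 7
  63 = 9×7
so gcd(2513, 1918) = 7.
Back-substitute for Bézout coefficients:
  7 = 133 - 2×63
  ... = 2513×(-29) + 1918×(38)
Scale by 2361304: one solution is (-68477816, 89729552). Reduce p mod 274: (264, 8272).
General: p = 264 + 274t, q = 8272 - 359t.
p ≥ 0 ⇒ t ≥ 0; q ≥ 0 ⇒ t ≤ 23. So t ∈ [0, 23]: 24 solutions.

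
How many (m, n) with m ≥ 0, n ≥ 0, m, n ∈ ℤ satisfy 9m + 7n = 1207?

19

gcd(9, 7):
  9 = 1*7 + 2
  7 = 3*2 + 1
  2 = 2*1
so gcd(9, 7) = 1.
Back-substitute for Bézout coefficients:
  1 = 7 - 3*2
  ... = 9*(-3) + 7*(4)
Scale by 1207: one solution is (-3621, 4828). Reduce m mod 7: (5, 166).
General: m = 5 + 7t, n = 166 - 9t.
m ≥ 0 ⇒ t ≥ 0; n ≥ 0 ⇒ t ≤ 18. So t ∈ [0, 18]: 19 solutions.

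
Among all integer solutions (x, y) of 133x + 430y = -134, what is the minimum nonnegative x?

332

gcd(430, 133) = 1.
1 divides -134, so solutions exist.
By Bézout, 133*(97) + 430*(-30) = 1.
Scale by -134/1 = -134: (x₀, y₀) = (-12998, 4020).
General solution: x = -12998 + 430t, y = 4020 - 133t for integer t.
x ≥ 0: smallest is -12998 mod 430 = 332 (at t = 31), with y = -103.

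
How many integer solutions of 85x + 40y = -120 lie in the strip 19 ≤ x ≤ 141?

15

gcd(85, 40) = 5.
By Bézout, 85×(1) + 40×(-2) = 5.
Particular solution: (0, -3).
General solution: x = 0 + 8t, y = -3 - 17t for integer t.
19 ≤ 0 + 8t ≤ 141 gives t ∈ [3, 17], which is 15 values.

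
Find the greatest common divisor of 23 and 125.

gcd(125, 23):
  125 = 5·23 + 10
  23 = 2·10 + 3
  10 = 3·3 + 1
  3 = 3·1
so gcd(125, 23) = 1.

1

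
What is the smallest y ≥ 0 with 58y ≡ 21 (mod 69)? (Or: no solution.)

gcd(69, 58) = 1  (69 = 1×58 + 11, 58 = 5×11 + 3, 11 = 3×3 + 2, 3 = 1×2 + 1, 2 = 2×1).
1 divides 21, so solutions exist.
Back-substituting, 58×(25) + 69×(-21) = 1.
So 58×(25) ≡ 1 (mod 69); multiply by 21: y ≡ 525 (mod 69).
Smallest nonnegative: y = 525 mod 69 = 42.

42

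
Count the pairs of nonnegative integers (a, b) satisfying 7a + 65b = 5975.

gcd(65, 7) = 1.
By Bézout, 7×(28) + 65×(-3) = 1.
One solution: (55, 86).
General: a = 55 + 65t, b = 86 - 7t.
a ≥ 0 ⇒ t ≥ 0; b ≥ 0 ⇒ t ≤ 12. So t ∈ [0, 12]: 13 solutions.

13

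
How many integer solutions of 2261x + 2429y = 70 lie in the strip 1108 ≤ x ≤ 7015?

gcd(2429, 2261) = 7.
By Bézout, 2261*(159) + 2429*(-148) = 7.
Particular solution: (202, -188).
General solution: x = 202 + 347t, y = -188 - 323t for integer t.
1108 ≤ 202 + 347t ≤ 7015 gives t ∈ [3, 19], which is 17 values.

17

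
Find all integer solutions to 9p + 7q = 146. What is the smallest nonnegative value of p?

3

gcd(9, 7) = 1  (9 = 1*7 + 2, 7 = 3*2 + 1, 2 = 2*1).
1 divides 146, so solutions exist.
Back-substituting, 9*(-3) + 7*(4) = 1.
Scale by 146/1 = 146: (p₀, q₀) = (-438, 584).
General solution: p = -438 + 7t, q = 584 - 9t for integer t.
p ≥ 0: smallest is -438 mod 7 = 3 (at t = 63), with q = 17.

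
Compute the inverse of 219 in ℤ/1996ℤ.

319

gcd(1996, 219) = 1.
By Bézout, 219*(319) + 1996*(-35) = 1.
So 219*319 ≡ 1 (mod 1996), and 319 mod 1996 = 319.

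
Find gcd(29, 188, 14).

1

gcd(188, 29) = 1  (188 = 6×29 + 14, 29 = 2×14 + 1, 14 = 14×1).
gcd(1, 14) = 1.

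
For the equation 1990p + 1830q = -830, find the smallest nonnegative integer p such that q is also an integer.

gcd(1990, 1830) = 10.
10 divides -830, so solutions exist.
By Bézout, 1990·(-80) + 1830·(87) = 10.
Scale by -830/10 = -83: (p₀, q₀) = (6640, -7221).
General solution: p = 6640 + 183t, q = -7221 - 199t for integer t.
p ≥ 0: smallest is 6640 mod 183 = 52 (at t = -36), with q = -57.

52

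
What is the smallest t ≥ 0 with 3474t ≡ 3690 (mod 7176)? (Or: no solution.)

gcd(7176, 3474):
  7176 = 2·3474 + 228
  3474 = 15·228 + 54
  228 = 4·54 + 12
  54 = 4·12 + 6
  12 = 2·6
so gcd(7176, 3474) = 6.
6 divides 3690, so solutions exist.
Back-substitute for Bézout coefficients:
  6 = 54 - 4·12
  ... = 3474·(535) + 7176·(-259)
So 3474·(535) ≡ 6 (mod 7176); multiply by 615: t ≡ 329025 (mod 1196).
Smallest nonnegative: t = 329025 mod 1196 = 125.

125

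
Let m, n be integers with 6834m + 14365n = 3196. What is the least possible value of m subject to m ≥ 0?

774

gcd(14365, 6834):
  14365 = 2·6834 + 697
  6834 = 9·697 + 561
  697 = 1·561 + 136
  561 = 4·136 + 17
  136 = 8·17
so gcd(14365, 6834) = 17.
17 divides 3196, so solutions exist.
Back-substitute for Bézout coefficients:
  17 = 561 - 4·136
  ... = 6834·(103) + 14365·(-49)
Scale by 3196/17 = 188: (m₀, n₀) = (19364, -9212).
General solution: m = 19364 + 845t, n = -9212 - 402t for integer t.
m ≥ 0: smallest is 19364 mod 845 = 774 (at t = -22), with n = -368.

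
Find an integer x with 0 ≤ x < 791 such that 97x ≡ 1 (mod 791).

gcd(791, 97):
  791 = 8×97 + 15
  97 = 6×15 + 7
  15 = 2×7 + 1
  7 = 7×1
so gcd(791, 97) = 1.
Back-substitute for Bézout coefficients:
  1 = 15 - 2×7
  ... = 97×(-106) + 791×(13)
So 97×-106 ≡ 1 (mod 791), and -106 mod 791 = 685.

685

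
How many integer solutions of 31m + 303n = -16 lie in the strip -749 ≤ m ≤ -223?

1

gcd(303, 31):
  303 = 9·31 + 24
  31 = 1·24 + 7
  24 = 3·7 + 3
  7 = 2·3 + 1
  3 = 3·1
so gcd(303, 31) = 1.
Back-substitute for Bézout coefficients:
  1 = 7 - 2·3
  ... = 31·(88) + 303·(-9)
Scale by -16: particular solution (-1408, 144); reduce m mod 303: (107, -11).
General solution: m = 107 + 303t, n = -11 - 31t for integer t.
-749 ≤ 107 + 303t ≤ -223 gives t ∈ [-2, -2], which is 1 value.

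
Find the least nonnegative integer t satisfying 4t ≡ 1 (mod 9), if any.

gcd(9, 4):
  9 = 2×4 + 1
  4 = 4×1
so gcd(9, 4) = 1.
1 divides 1, so solutions exist.
Back-substitute for Bézout coefficients:
  1 = 9 - 2×4
  ... = 4×(-2) + 9×(1)
So 4×(-2) ≡ 1 (mod 9); multiply by 1: t ≡ -2 (mod 9).
Smallest nonnegative: t = -2 mod 9 = 7.

7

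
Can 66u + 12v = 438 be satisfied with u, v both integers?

yes

gcd(66, 12) = 6  (66 = 5*12 + 6, 12 = 2*6).
6 divides 438, so integer solutions exist.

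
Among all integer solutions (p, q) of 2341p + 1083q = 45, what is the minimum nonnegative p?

gcd(2341, 1083):
  2341 = 2*1083 + 175
  1083 = 6*175 + 33
  175 = 5*33 + 10
  33 = 3*10 + 3
  10 = 3*3 + 1
  3 = 3*1
so gcd(2341, 1083) = 1.
1 divides 45, so solutions exist.
Back-substitute for Bézout coefficients:
  1 = 10 - 3*3
  ... = 2341*(328) + 1083*(-709)
Scale by 45/1 = 45: (p₀, q₀) = (14760, -31905).
General solution: p = 14760 + 1083t, q = -31905 - 2341t for integer t.
p ≥ 0: smallest is 14760 mod 1083 = 681 (at t = -13), with q = -1472.

681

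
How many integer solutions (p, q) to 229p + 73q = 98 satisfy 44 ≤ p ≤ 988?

gcd(229, 73):
  229 = 3*73 + 10
  73 = 7*10 + 3
  10 = 3*3 + 1
  3 = 3*1
so gcd(229, 73) = 1.
Back-substitute for Bézout coefficients:
  1 = 10 - 3*3
  ... = 229*(22) + 73*(-69)
Scale by 98: particular solution (2156, -6762); reduce p mod 73: (39, -121).
General solution: p = 39 + 73t, q = -121 - 229t for integer t.
44 ≤ 39 + 73t ≤ 988 gives t ∈ [1, 13], which is 13 values.

13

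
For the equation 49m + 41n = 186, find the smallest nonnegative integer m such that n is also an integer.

13

gcd(49, 41) = 1  (49 = 1*41 + 8, 41 = 5*8 + 1, 8 = 8*1).
1 divides 186, so solutions exist.
Back-substituting, 49*(-5) + 41*(6) = 1.
Scale by 186/1 = 186: (m₀, n₀) = (-930, 1116).
General solution: m = -930 + 41t, n = 1116 - 49t for integer t.
m ≥ 0: smallest is -930 mod 41 = 13 (at t = 23), with n = -11.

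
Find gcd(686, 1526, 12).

gcd(1526, 686) = 14.
gcd(14, 12) = 2.

2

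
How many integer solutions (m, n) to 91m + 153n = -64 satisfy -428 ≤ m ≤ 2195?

gcd(153, 91):
  153 = 1×91 + 62
  91 = 1×62 + 29
  62 = 2×29 + 4
  29 = 7×4 + 1
  4 = 4×1
so gcd(153, 91) = 1.
Back-substitute for Bézout coefficients:
  1 = 29 - 7×4
  ... = 91×(37) + 153×(-22)
Scale by -64: particular solution (-2368, 1408); reduce m mod 153: (80, -48).
General solution: m = 80 + 153t, n = -48 - 91t for integer t.
-428 ≤ 80 + 153t ≤ 2195 gives t ∈ [-3, 13], which is 17 values.

17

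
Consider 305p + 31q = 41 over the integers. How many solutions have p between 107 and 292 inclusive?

6

gcd(305, 31) = 1.
By Bézout, 305·(6) + 31·(-59) = 1.
Particular solution: (29, -284).
General solution: p = 29 + 31t, q = -284 - 305t for integer t.
107 ≤ 29 + 31t ≤ 292 gives t ∈ [3, 8], which is 6 values.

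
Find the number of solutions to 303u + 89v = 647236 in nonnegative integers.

24

gcd(303, 89):
  303 = 3×89 + 36
  89 = 2×36 + 17
  36 = 2×17 + 2
  17 = 8×2 + 1
  2 = 2×1
so gcd(303, 89) = 1.
Back-substitute for Bézout coefficients:
  1 = 17 - 8×2
  ... = 303×(-42) + 89×(143)
Scale by 647236: one solution is (-27183912, 92554748). Reduce u mod 89: (70, 7034).
General: u = 70 + 89t, v = 7034 - 303t.
u ≥ 0 ⇒ t ≥ 0; v ≥ 0 ⇒ t ≤ 23. So t ∈ [0, 23]: 24 solutions.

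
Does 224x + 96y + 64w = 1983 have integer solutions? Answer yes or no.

gcd(224, 96) = 32  (224 = 2×96 + 32, 96 = 3×32).
gcd(32, 64) = 32.
32 does not divide 1983 (remainder 31), so no integer solutions.

no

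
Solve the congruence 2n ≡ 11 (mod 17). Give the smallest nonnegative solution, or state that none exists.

14

gcd(17, 2) = 1.
1 divides 11, so solutions exist.
By Bézout, 2×(-8) + 17×(1) = 1.
So 2×(-8) ≡ 1 (mod 17); multiply by 11: n ≡ -88 (mod 17).
Smallest nonnegative: n = -88 mod 17 = 14.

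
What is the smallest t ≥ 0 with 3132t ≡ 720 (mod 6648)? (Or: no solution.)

204

gcd(6648, 3132):
  6648 = 2×3132 + 384
  3132 = 8×384 + 60
  384 = 6×60 + 24
  60 = 2×24 + 12
  24 = 2×12
so gcd(6648, 3132) = 12.
12 divides 720, so solutions exist.
Back-substitute for Bézout coefficients:
  12 = 60 - 2×24
  ... = 3132×(225) + 6648×(-106)
So 3132×(225) ≡ 12 (mod 6648); multiply by 60: t ≡ 13500 (mod 554).
Smallest nonnegative: t = 13500 mod 554 = 204.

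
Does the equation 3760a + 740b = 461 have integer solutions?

gcd(3760, 740) = 20  (3760 = 5×740 + 60, 740 = 12×60 + 20, 60 = 3×20).
20 does not divide 461 (remainder 1), so no integer solutions.

no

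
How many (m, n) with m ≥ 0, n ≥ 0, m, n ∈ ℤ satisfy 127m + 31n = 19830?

5

gcd(127, 31) = 1  (127 = 4*31 + 3, 31 = 10*3 + 1, 3 = 3*1).
Back-substituting, 127*(-10) + 31*(41) = 1.
Scale by 19830: one solution is (-198300, 813030). Reduce m mod 31: (7, 611).
General: m = 7 + 31t, n = 611 - 127t.
m ≥ 0 ⇒ t ≥ 0; n ≥ 0 ⇒ t ≤ 4. So t ∈ [0, 4]: 5 solutions.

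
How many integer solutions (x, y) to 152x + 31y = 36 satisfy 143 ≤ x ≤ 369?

gcd(152, 31):
  152 = 4·31 + 28
  31 = 1·28 + 3
  28 = 9·3 + 1
  3 = 3·1
so gcd(152, 31) = 1.
Back-substitute for Bézout coefficients:
  1 = 28 - 9·3
  ... = 152·(10) + 31·(-49)
Scale by 36: particular solution (360, -1764); reduce x mod 31: (19, -92).
General solution: x = 19 + 31t, y = -92 - 152t for integer t.
143 ≤ 19 + 31t ≤ 369 gives t ∈ [4, 11], which is 8 values.

8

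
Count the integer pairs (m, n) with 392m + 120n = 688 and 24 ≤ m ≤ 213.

gcd(392, 120) = 8  (392 = 3·120 + 32, 120 = 3·32 + 24, 32 = 1·24 + 8, 24 = 3·8).
Back-substituting, 392·(4) + 120·(-13) = 8.
Scale by 86: particular solution (344, -1118); reduce m mod 15: (14, -40).
General solution: m = 14 + 15t, n = -40 - 49t for integer t.
24 ≤ 14 + 15t ≤ 213 gives t ∈ [1, 13], which is 13 values.

13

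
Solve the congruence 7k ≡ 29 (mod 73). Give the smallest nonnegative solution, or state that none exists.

gcd(73, 7) = 1.
1 divides 29, so solutions exist.
By Bézout, 7*(21) + 73*(-2) = 1.
So 7*(21) ≡ 1 (mod 73); multiply by 29: k ≡ 609 (mod 73).
Smallest nonnegative: k = 609 mod 73 = 25.

25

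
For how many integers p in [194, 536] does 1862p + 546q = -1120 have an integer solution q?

8

gcd(1862, 546):
  1862 = 3*546 + 224
  546 = 2*224 + 98
  224 = 2*98 + 28
  98 = 3*28 + 14
  28 = 2*14
so gcd(1862, 546) = 14.
Back-substitute for Bézout coefficients:
  14 = 98 - 3*28
  ... = 1862*(-17) + 546*(58)
Scale by -80: particular solution (1360, -4640); reduce p mod 39: (34, -118).
General solution: p = 34 + 39t, q = -118 - 133t for integer t.
194 ≤ 34 + 39t ≤ 536 gives t ∈ [5, 12], which is 8 values.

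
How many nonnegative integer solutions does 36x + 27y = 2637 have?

24

gcd(36, 27) = 9.
By Bézout, 36×(1) + 27×(-1) = 9.
One solution: (2, 95).
General: x = 2 + 3t, y = 95 - 4t.
x ≥ 0 ⇒ t ≥ 0; y ≥ 0 ⇒ t ≤ 23. So t ∈ [0, 23]: 24 solutions.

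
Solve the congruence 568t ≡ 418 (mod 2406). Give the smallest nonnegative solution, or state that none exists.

598

gcd(2406, 568) = 2.
2 divides 418, so solutions exist.
By Bézout, 568*(377) + 2406*(-89) = 2.
So 568*(377) ≡ 2 (mod 2406); multiply by 209: t ≡ 78793 (mod 1203).
Smallest nonnegative: t = 78793 mod 1203 = 598.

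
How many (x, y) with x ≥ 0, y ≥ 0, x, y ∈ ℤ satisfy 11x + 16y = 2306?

gcd(16, 11) = 1  (16 = 1·11 + 5, 11 = 2·5 + 1, 5 = 5·1).
Back-substituting, 11·(3) + 16·(-2) = 1.
Scale by 2306: one solution is (6918, -4612). Reduce x mod 16: (6, 140).
General: x = 6 + 16t, y = 140 - 11t.
x ≥ 0 ⇒ t ≥ 0; y ≥ 0 ⇒ t ≤ 12. So t ∈ [0, 12]: 13 solutions.

13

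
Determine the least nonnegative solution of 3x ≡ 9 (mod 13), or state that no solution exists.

3

gcd(13, 3) = 1.
1 divides 9, so solutions exist.
By Bézout, 3·(-4) + 13·(1) = 1.
So 3·(-4) ≡ 1 (mod 13); multiply by 9: x ≡ -36 (mod 13).
Smallest nonnegative: x = -36 mod 13 = 3.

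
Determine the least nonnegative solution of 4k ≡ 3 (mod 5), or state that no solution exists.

gcd(5, 4):
  5 = 1·4 + 1
  4 = 4·1
so gcd(5, 4) = 1.
1 divides 3, so solutions exist.
Back-substitute for Bézout coefficients:
  1 = 5 - 1·4
  ... = 4·(-1) + 5·(1)
So 4·(-1) ≡ 1 (mod 5); multiply by 3: k ≡ -3 (mod 5).
Smallest nonnegative: k = -3 mod 5 = 2.

2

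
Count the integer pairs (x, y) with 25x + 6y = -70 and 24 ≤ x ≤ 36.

2

gcd(25, 6) = 1.
By Bézout, 25·(1) + 6·(-4) = 1.
Particular solution: (2, -20).
General solution: x = 2 + 6t, y = -20 - 25t for integer t.
24 ≤ 2 + 6t ≤ 36 gives t ∈ [4, 5], which is 2 values.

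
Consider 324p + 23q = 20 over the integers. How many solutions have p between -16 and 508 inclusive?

23

gcd(324, 23) = 1  (324 = 14*23 + 2, 23 = 11*2 + 1, 2 = 2*1).
Back-substituting, 324*(-11) + 23*(155) = 1.
Scale by 20: particular solution (-220, 3100); reduce p mod 23: (10, -140).
General solution: p = 10 + 23t, q = -140 - 324t for integer t.
-16 ≤ 10 + 23t ≤ 508 gives t ∈ [-1, 21], which is 23 values.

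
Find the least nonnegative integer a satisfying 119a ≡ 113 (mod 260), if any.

167

gcd(260, 119) = 1.
1 divides 113, so solutions exist.
By Bézout, 119×(59) + 260×(-27) = 1.
So 119×(59) ≡ 1 (mod 260); multiply by 113: a ≡ 6667 (mod 260).
Smallest nonnegative: a = 6667 mod 260 = 167.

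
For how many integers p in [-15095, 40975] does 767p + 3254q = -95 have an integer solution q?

18

gcd(3254, 767):
  3254 = 4*767 + 186
  767 = 4*186 + 23
  186 = 8*23 + 2
  23 = 11*2 + 1
  2 = 2*1
so gcd(3254, 767) = 1.
Back-substitute for Bézout coefficients:
  1 = 23 - 11*2
  ... = 767*(1557) + 3254*(-367)
Scale by -95: particular solution (-147915, 34865); reduce p mod 3254: (1769, -417).
General solution: p = 1769 + 3254t, q = -417 - 767t for integer t.
-15095 ≤ 1769 + 3254t ≤ 40975 gives t ∈ [-5, 12], which is 18 values.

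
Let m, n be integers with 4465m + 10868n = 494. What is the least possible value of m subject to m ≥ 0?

gcd(10868, 4465):
  10868 = 2·4465 + 1938
  4465 = 2·1938 + 589
  1938 = 3·589 + 171
  589 = 3·171 + 76
  171 = 2·76 + 19
  76 = 4·19
so gcd(10868, 4465) = 19.
19 divides 494, so solutions exist.
Back-substitute for Bézout coefficients:
  19 = 171 - 2·76
  ... = 4465·(-129) + 10868·(53)
Scale by 494/19 = 26: (m₀, n₀) = (-3354, 1378).
General solution: m = -3354 + 572t, n = 1378 - 235t for integer t.
m ≥ 0: smallest is -3354 mod 572 = 78 (at t = 6), with n = -32.

78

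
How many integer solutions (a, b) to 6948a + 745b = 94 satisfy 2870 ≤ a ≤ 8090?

7

gcd(6948, 745) = 1.
By Bézout, 6948·(-233) + 745·(2173) = 1.
Particular solution: (448, -4178).
General solution: a = 448 + 745t, b = -4178 - 6948t for integer t.
2870 ≤ 448 + 745t ≤ 8090 gives t ∈ [4, 10], which is 7 values.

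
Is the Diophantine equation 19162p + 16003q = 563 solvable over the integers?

gcd(19162, 16003) = 13.
13 does not divide 563 (remainder 4), so no integer solutions.

no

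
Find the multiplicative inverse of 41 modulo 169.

33

gcd(169, 41) = 1  (169 = 4*41 + 5, 41 = 8*5 + 1, 5 = 5*1).
Back-substituting, 41*(33) + 169*(-8) = 1.
So 41*33 ≡ 1 (mod 169), and 33 mod 169 = 33.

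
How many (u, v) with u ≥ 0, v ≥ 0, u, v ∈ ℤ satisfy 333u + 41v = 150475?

gcd(333, 41) = 1  (333 = 8*41 + 5, 41 = 8*5 + 1, 5 = 5*1).
Back-substituting, 333*(-8) + 41*(65) = 1.
Scale by 150475: one solution is (-1203800, 9780875). Reduce u mod 41: (1, 3662).
General: u = 1 + 41t, v = 3662 - 333t.
u ≥ 0 ⇒ t ≥ 0; v ≥ 0 ⇒ t ≤ 10. So t ∈ [0, 10]: 11 solutions.

11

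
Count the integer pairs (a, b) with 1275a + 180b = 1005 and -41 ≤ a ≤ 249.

25

gcd(1275, 180):
  1275 = 7*180 + 15
  180 = 12*15
so gcd(1275, 180) = 15.
Back-substitute for Bézout coefficients:
  15 = 1275 - 7*180
  ... = 1275*(1) + 180*(-7)
Scale by 67: particular solution (67, -469); reduce a mod 12: (7, -44).
General solution: a = 7 + 12t, b = -44 - 85t for integer t.
-41 ≤ 7 + 12t ≤ 249 gives t ∈ [-4, 20], which is 25 values.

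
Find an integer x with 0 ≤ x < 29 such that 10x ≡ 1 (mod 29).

gcd(29, 10) = 1  (29 = 2*10 + 9, 10 = 1*9 + 1, 9 = 9*1).
Back-substituting, 10*(3) + 29*(-1) = 1.
So 10*3 ≡ 1 (mod 29), and 3 mod 29 = 3.

3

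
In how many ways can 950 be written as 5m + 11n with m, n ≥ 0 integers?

gcd(11, 5):
  11 = 2·5 + 1
  5 = 5·1
so gcd(11, 5) = 1.
Back-substitute for Bézout coefficients:
  1 = 11 - 2·5
  ... = 5·(-2) + 11·(1)
Scale by 950: one solution is (-1900, 950). Reduce m mod 11: (3, 85).
General: m = 3 + 11t, n = 85 - 5t.
m ≥ 0 ⇒ t ≥ 0; n ≥ 0 ⇒ t ≤ 17. So t ∈ [0, 17]: 18 solutions.

18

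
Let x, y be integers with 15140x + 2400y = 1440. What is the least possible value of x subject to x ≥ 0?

gcd(15140, 2400):
  15140 = 6*2400 + 740
  2400 = 3*740 + 180
  740 = 4*180 + 20
  180 = 9*20
so gcd(15140, 2400) = 20.
20 divides 1440, so solutions exist.
Back-substitute for Bézout coefficients:
  20 = 740 - 4*180
  ... = 15140*(13) + 2400*(-82)
Scale by 1440/20 = 72: (x₀, y₀) = (936, -5904).
General solution: x = 936 + 120t, y = -5904 - 757t for integer t.
x ≥ 0: smallest is 936 mod 120 = 96 (at t = -7), with y = -605.

96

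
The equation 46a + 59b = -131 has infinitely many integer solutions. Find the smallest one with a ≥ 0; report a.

gcd(59, 46):
  59 = 1×46 + 13
  46 = 3×13 + 7
  13 = 1×7 + 6
  7 = 1×6 + 1
  6 = 6×1
so gcd(59, 46) = 1.
1 divides -131, so solutions exist.
Back-substitute for Bézout coefficients:
  1 = 7 - 1×6
  ... = 46×(9) + 59×(-7)
Scale by -131/1 = -131: (a₀, b₀) = (-1179, 917).
General solution: a = -1179 + 59t, b = 917 - 46t for integer t.
a ≥ 0: smallest is -1179 mod 59 = 1 (at t = 20), with b = -3.

1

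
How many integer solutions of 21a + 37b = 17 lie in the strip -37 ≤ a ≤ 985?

gcd(37, 21) = 1.
By Bézout, 21·(-7) + 37·(4) = 1.
Particular solution: (29, -16).
General solution: a = 29 + 37t, b = -16 - 21t for integer t.
-37 ≤ 29 + 37t ≤ 985 gives t ∈ [-1, 25], which is 27 values.

27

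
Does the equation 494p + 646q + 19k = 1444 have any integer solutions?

yes

gcd(646, 494) = 38.
gcd(38, 19) = 19.
19 divides 1444, so integer solutions exist.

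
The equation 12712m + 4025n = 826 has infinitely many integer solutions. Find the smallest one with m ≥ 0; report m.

gcd(12712, 4025):
  12712 = 3·4025 + 637
  4025 = 6·637 + 203
  637 = 3·203 + 28
  203 = 7·28 + 7
  28 = 4·7
so gcd(12712, 4025) = 7.
7 divides 826, so solutions exist.
Back-substitute for Bézout coefficients:
  7 = 203 - 7·28
  ... = 12712·(-139) + 4025·(439)
Scale by 826/7 = 118: (m₀, n₀) = (-16402, 51802).
General solution: m = -16402 + 575t, n = 51802 - 1816t for integer t.
m ≥ 0: smallest is -16402 mod 575 = 273 (at t = 29), with n = -862.

273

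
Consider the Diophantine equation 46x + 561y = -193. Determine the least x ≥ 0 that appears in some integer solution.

gcd(561, 46):
  561 = 12·46 + 9
  46 = 5·9 + 1
  9 = 9·1
so gcd(561, 46) = 1.
1 divides -193, so solutions exist.
Back-substitute for Bézout coefficients:
  1 = 46 - 5·9
  ... = 46·(61) + 561·(-5)
Scale by -193/1 = -193: (x₀, y₀) = (-11773, 965).
General solution: x = -11773 + 561t, y = 965 - 46t for integer t.
x ≥ 0: smallest is -11773 mod 561 = 8 (at t = 21), with y = -1.

8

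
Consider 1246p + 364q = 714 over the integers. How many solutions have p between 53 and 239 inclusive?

gcd(1246, 364) = 14.
By Bézout, 1246*(-7) + 364*(24) = 14.
Particular solution: (7, -22).
General solution: p = 7 + 26t, q = -22 - 89t for integer t.
53 ≤ 7 + 26t ≤ 239 gives t ∈ [2, 8], which is 7 values.

7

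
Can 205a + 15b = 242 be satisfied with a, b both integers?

no

gcd(205, 15) = 5.
5 does not divide 242 (remainder 2), so no integer solutions.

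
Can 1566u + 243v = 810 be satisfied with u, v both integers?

gcd(1566, 243):
  1566 = 6*243 + 108
  243 = 2*108 + 27
  108 = 4*27
so gcd(1566, 243) = 27.
27 divides 810, so integer solutions exist.

yes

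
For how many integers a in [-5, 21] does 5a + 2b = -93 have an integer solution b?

14

gcd(5, 2) = 1  (5 = 2×2 + 1, 2 = 2×1).
Back-substituting, 5×(1) + 2×(-2) = 1.
Scale by -93: particular solution (-93, 186); reduce a mod 2: (1, -49).
General solution: a = 1 + 2t, b = -49 - 5t for integer t.
-5 ≤ 1 + 2t ≤ 21 gives t ∈ [-3, 10], which is 14 values.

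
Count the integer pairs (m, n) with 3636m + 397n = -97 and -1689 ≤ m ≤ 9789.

29

gcd(3636, 397):
  3636 = 9×397 + 63
  397 = 6×63 + 19
  63 = 3×19 + 6
  19 = 3×6 + 1
  6 = 6×1
so gcd(3636, 397) = 1.
Back-substitute for Bézout coefficients:
  1 = 19 - 3×6
  ... = 3636×(-63) + 397×(577)
Scale by -97: particular solution (6111, -55969); reduce m mod 397: (156, -1429).
General solution: m = 156 + 397t, n = -1429 - 3636t for integer t.
-1689 ≤ 156 + 397t ≤ 9789 gives t ∈ [-4, 24], which is 29 values.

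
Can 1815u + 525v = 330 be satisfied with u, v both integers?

yes

gcd(1815, 525) = 15  (1815 = 3*525 + 240, 525 = 2*240 + 45, 240 = 5*45 + 15, 45 = 3*15).
15 divides 330, so integer solutions exist.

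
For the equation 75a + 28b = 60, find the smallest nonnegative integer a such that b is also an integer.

gcd(75, 28):
  75 = 2·28 + 19
  28 = 1·19 + 9
  19 = 2·9 + 1
  9 = 9·1
so gcd(75, 28) = 1.
1 divides 60, so solutions exist.
Back-substitute for Bézout coefficients:
  1 = 19 - 2·9
  ... = 75·(3) + 28·(-8)
Scale by 60/1 = 60: (a₀, b₀) = (180, -480).
General solution: a = 180 + 28t, b = -480 - 75t for integer t.
a ≥ 0: smallest is 180 mod 28 = 12 (at t = -6), with b = -30.

12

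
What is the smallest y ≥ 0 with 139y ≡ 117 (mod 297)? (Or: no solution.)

gcd(297, 139):
  297 = 2×139 + 19
  139 = 7×19 + 6
  19 = 3×6 + 1
  6 = 6×1
so gcd(297, 139) = 1.
1 divides 117, so solutions exist.
Back-substitute for Bézout coefficients:
  1 = 19 - 3×6
  ... = 139×(-47) + 297×(22)
So 139×(-47) ≡ 1 (mod 297); multiply by 117: y ≡ -5499 (mod 297).
Smallest nonnegative: y = -5499 mod 297 = 144.

144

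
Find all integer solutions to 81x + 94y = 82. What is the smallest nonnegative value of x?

66

gcd(94, 81):
  94 = 1*81 + 13
  81 = 6*13 + 3
  13 = 4*3 + 1
  3 = 3*1
so gcd(94, 81) = 1.
1 divides 82, so solutions exist.
Back-substitute for Bézout coefficients:
  1 = 13 - 4*3
  ... = 81*(-29) + 94*(25)
Scale by 82/1 = 82: (x₀, y₀) = (-2378, 2050).
General solution: x = -2378 + 94t, y = 2050 - 81t for integer t.
x ≥ 0: smallest is -2378 mod 94 = 66 (at t = 26), with y = -56.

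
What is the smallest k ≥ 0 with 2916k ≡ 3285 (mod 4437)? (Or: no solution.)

450

gcd(4437, 2916) = 9  (4437 = 1·2916 + 1521, 2916 = 1·1521 + 1395, 1521 = 1·1395 + 126, 1395 = 11·126 + 9, 126 = 14·9).
9 divides 3285, so solutions exist.
Back-substituting, 2916·(35) + 4437·(-23) = 9.
So 2916·(35) ≡ 9 (mod 4437); multiply by 365: k ≡ 12775 (mod 493).
Smallest nonnegative: k = 12775 mod 493 = 450.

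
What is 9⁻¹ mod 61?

gcd(61, 9):
  61 = 6×9 + 7
  9 = 1×7 + 2
  7 = 3×2 + 1
  2 = 2×1
so gcd(61, 9) = 1.
Back-substitute for Bézout coefficients:
  1 = 7 - 3×2
  ... = 9×(-27) + 61×(4)
So 9×-27 ≡ 1 (mod 61), and -27 mod 61 = 34.

34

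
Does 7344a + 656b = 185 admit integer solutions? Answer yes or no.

gcd(7344, 656) = 16  (7344 = 11*656 + 128, 656 = 5*128 + 16, 128 = 8*16).
16 does not divide 185 (remainder 9), so no integer solutions.

no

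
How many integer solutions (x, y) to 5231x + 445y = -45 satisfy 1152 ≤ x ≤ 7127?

gcd(5231, 445) = 1.
By Bézout, 5231×(-49) + 445×(576) = 1.
Particular solution: (425, -4996).
General solution: x = 425 + 445t, y = -4996 - 5231t for integer t.
1152 ≤ 425 + 445t ≤ 7127 gives t ∈ [2, 15], which is 14 values.

14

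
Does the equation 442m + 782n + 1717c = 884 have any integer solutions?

gcd(782, 442) = 34  (782 = 1*442 + 340, 442 = 1*340 + 102, 340 = 3*102 + 34, 102 = 3*34).
gcd(34, 1717) = 17.
17 divides 884, so integer solutions exist.

yes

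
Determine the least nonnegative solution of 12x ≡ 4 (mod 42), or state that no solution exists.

gcd(42, 12):
  42 = 3·12 + 6
  12 = 2·6
so gcd(42, 12) = 6.
6 does not divide 4, so the congruence has no solution.

no solution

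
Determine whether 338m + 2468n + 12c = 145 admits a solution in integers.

gcd(2468, 338) = 2.
gcd(2, 12) = 2.
2 does not divide 145 (remainder 1), so no integer solutions.

no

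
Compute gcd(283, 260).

1

gcd(283, 260) = 1  (283 = 1*260 + 23, 260 = 11*23 + 7, 23 = 3*7 + 2, 7 = 3*2 + 1, 2 = 2*1).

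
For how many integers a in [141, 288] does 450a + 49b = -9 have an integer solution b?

3

gcd(450, 49):
  450 = 9×49 + 9
  49 = 5×9 + 4
  9 = 2×4 + 1
  4 = 4×1
so gcd(450, 49) = 1.
Back-substitute for Bézout coefficients:
  1 = 9 - 2×4
  ... = 450×(11) + 49×(-101)
Scale by -9: particular solution (-99, 909); reduce a mod 49: (48, -441).
General solution: a = 48 + 49t, b = -441 - 450t for integer t.
141 ≤ 48 + 49t ≤ 288 gives t ∈ [2, 4], which is 3 values.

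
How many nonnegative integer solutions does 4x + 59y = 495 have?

gcd(59, 4) = 1  (59 = 14·4 + 3, 4 = 1·3 + 1, 3 = 3·1).
Back-substituting, 4·(15) + 59·(-1) = 1.
Scale by 495: one solution is (7425, -495). Reduce x mod 59: (50, 5).
General: x = 50 + 59t, y = 5 - 4t.
x ≥ 0 ⇒ t ≥ 0; y ≥ 0 ⇒ t ≤ 1. So t ∈ [0, 1]: 2 solutions.

2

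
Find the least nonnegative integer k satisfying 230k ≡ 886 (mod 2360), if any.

no solution

gcd(2360, 230) = 10  (2360 = 10·230 + 60, 230 = 3·60 + 50, 60 = 1·50 + 10, 50 = 5·10).
10 does not divide 886, so the congruence has no solution.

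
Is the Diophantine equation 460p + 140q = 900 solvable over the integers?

yes

gcd(460, 140) = 20.
20 divides 900, so integer solutions exist.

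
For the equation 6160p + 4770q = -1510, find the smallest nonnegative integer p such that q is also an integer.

gcd(6160, 4770) = 10.
10 divides -1510, so solutions exist.
By Bézout, 6160·(151) + 4770·(-195) = 10.
Scale by -1510/10 = -151: (p₀, q₀) = (-22801, 29445).
General solution: p = -22801 + 477t, q = 29445 - 616t for integer t.
p ≥ 0: smallest is -22801 mod 477 = 95 (at t = 48), with q = -123.

95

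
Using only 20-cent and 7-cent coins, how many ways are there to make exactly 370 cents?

Need nonnegative integers with 20j + 7k = 370.
gcd(20, 7) = 1, and 20·(-1) + 7·(3) = 1.
So (j₀, k₀) = (-370, 1110); general j = -370 + 7t, k = 1110 - 20t.
j ≥ 0 ⇒ t ≥ 53; k ≥ 0 ⇒ t ≤ 55. That's 3 values of t.

3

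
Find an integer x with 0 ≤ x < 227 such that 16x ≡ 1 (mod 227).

gcd(227, 16):
  227 = 14·16 + 3
  16 = 5·3 + 1
  3 = 3·1
so gcd(227, 16) = 1.
Back-substitute for Bézout coefficients:
  1 = 16 - 5·3
  ... = 16·(71) + 227·(-5)
So 16·71 ≡ 1 (mod 227), and 71 mod 227 = 71.

71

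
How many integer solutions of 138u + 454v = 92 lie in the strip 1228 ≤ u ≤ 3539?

gcd(454, 138) = 2.
By Bézout, 138*(102) + 454*(-31) = 2.
Particular solution: (152, -46).
General solution: u = 152 + 227t, v = -46 - 69t for integer t.
1228 ≤ 152 + 227t ≤ 3539 gives t ∈ [5, 14], which is 10 values.

10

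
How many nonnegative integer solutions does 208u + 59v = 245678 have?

20

gcd(208, 59) = 1  (208 = 3×59 + 31, 59 = 1×31 + 28, 31 = 1×28 + 3, 28 = 9×3 + 1, 3 = 3×1).
Back-substituting, 208×(-19) + 59×(67) = 1.
Scale by 245678: one solution is (-4667882, 16460426). Reduce u mod 59: (21, 4090).
General: u = 21 + 59t, v = 4090 - 208t.
u ≥ 0 ⇒ t ≥ 0; v ≥ 0 ⇒ t ≤ 19. So t ∈ [0, 19]: 20 solutions.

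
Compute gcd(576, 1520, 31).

gcd(1520, 576) = 16.
gcd(16, 31) = 1.

1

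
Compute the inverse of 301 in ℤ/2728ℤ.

861

gcd(2728, 301) = 1.
By Bézout, 301×(861) + 2728×(-95) = 1.
So 301×861 ≡ 1 (mod 2728), and 861 mod 2728 = 861.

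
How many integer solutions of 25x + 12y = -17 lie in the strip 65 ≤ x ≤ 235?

15

gcd(25, 12):
  25 = 2·12 + 1
  12 = 12·1
so gcd(25, 12) = 1.
Back-substitute for Bézout coefficients:
  1 = 25 - 2·12
  ... = 25·(1) + 12·(-2)
Scale by -17: particular solution (-17, 34); reduce x mod 12: (7, -16).
General solution: x = 7 + 12t, y = -16 - 25t for integer t.
65 ≤ 7 + 12t ≤ 235 gives t ∈ [5, 19], which is 15 values.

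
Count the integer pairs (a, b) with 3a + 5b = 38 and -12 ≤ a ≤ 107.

gcd(5, 3) = 1.
By Bézout, 3*(2) + 5*(-1) = 1.
Particular solution: (1, 7).
General solution: a = 1 + 5t, b = 7 - 3t for integer t.
-12 ≤ 1 + 5t ≤ 107 gives t ∈ [-2, 21], which is 24 values.

24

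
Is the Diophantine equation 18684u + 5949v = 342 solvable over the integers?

gcd(18684, 5949) = 9  (18684 = 3×5949 + 837, 5949 = 7×837 + 90, 837 = 9×90 + 27, 90 = 3×27 + 9, 27 = 3×9).
9 divides 342, so integer solutions exist.

yes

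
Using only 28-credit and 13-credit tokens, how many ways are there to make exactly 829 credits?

Need nonnegative integers with 28j + 13k = 829.
gcd(28, 13) = 1, and 28·(-6) + 13·(13) = 1.
So (j₀, k₀) = (-4974, 10777); general j = -4974 + 13t, k = 10777 - 28t.
j ≥ 0 ⇒ t ≥ 383; k ≥ 0 ⇒ t ≤ 384. That's 2 values of t.

2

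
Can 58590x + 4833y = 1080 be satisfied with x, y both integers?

gcd(58590, 4833) = 27  (58590 = 12×4833 + 594, 4833 = 8×594 + 81, 594 = 7×81 + 27, 81 = 3×27).
27 divides 1080, so integer solutions exist.

yes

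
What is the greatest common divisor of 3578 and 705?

gcd(3578, 705) = 1  (3578 = 5*705 + 53, 705 = 13*53 + 16, 53 = 3*16 + 5, 16 = 3*5 + 1, 5 = 5*1).

1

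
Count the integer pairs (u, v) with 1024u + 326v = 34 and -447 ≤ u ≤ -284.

gcd(1024, 326):
  1024 = 3*326 + 46
  326 = 7*46 + 4
  46 = 11*4 + 2
  4 = 2*2
so gcd(1024, 326) = 2.
Back-substitute for Bézout coefficients:
  2 = 46 - 11*4
  ... = 1024*(78) + 326*(-245)
Scale by 17: particular solution (1326, -4165); reduce u mod 163: (22, -69).
General solution: u = 22 + 163t, v = -69 - 512t for integer t.
-447 ≤ 22 + 163t ≤ -284 gives t ∈ [-2, -2], which is 1 value.

1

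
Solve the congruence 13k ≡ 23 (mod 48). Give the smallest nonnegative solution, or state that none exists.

35

gcd(48, 13) = 1.
1 divides 23, so solutions exist.
By Bézout, 13*(-11) + 48*(3) = 1.
So 13*(-11) ≡ 1 (mod 48); multiply by 23: k ≡ -253 (mod 48).
Smallest nonnegative: k = -253 mod 48 = 35.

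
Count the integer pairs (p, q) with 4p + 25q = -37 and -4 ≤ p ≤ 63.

3

gcd(25, 4):
  25 = 6*4 + 1
  4 = 4*1
so gcd(25, 4) = 1.
Back-substitute for Bézout coefficients:
  1 = 25 - 6*4
  ... = 4*(-6) + 25*(1)
Scale by -37: particular solution (222, -37); reduce p mod 25: (22, -5).
General solution: p = 22 + 25t, q = -5 - 4t for integer t.
-4 ≤ 22 + 25t ≤ 63 gives t ∈ [-1, 1], which is 3 values.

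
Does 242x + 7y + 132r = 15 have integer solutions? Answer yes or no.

gcd(242, 7) = 1.
gcd(1, 132) = 1.
1 divides 15, so integer solutions exist.

yes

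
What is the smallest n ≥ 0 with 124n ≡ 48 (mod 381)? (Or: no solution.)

111

gcd(381, 124) = 1.
1 divides 48, so solutions exist.
By Bézout, 124·(169) + 381·(-55) = 1.
So 124·(169) ≡ 1 (mod 381); multiply by 48: n ≡ 8112 (mod 381).
Smallest nonnegative: n = 8112 mod 381 = 111.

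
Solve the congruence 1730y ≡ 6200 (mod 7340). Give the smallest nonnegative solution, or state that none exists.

640

gcd(7340, 1730) = 10  (7340 = 4·1730 + 420, 1730 = 4·420 + 50, 420 = 8·50 + 20, 50 = 2·20 + 10, 20 = 2·10).
10 divides 6200, so solutions exist.
Back-substituting, 1730·(297) + 7340·(-70) = 10.
So 1730·(297) ≡ 10 (mod 7340); multiply by 620: y ≡ 184140 (mod 734).
Smallest nonnegative: y = 184140 mod 734 = 640.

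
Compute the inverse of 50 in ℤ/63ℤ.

gcd(63, 50):
  63 = 1×50 + 13
  50 = 3×13 + 11
  13 = 1×11 + 2
  11 = 5×2 + 1
  2 = 2×1
so gcd(63, 50) = 1.
Back-substitute for Bézout coefficients:
  1 = 11 - 5×2
  ... = 50×(29) + 63×(-23)
So 50×29 ≡ 1 (mod 63), and 29 mod 63 = 29.

29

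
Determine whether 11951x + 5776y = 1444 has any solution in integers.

yes

gcd(11951, 5776) = 19  (11951 = 2*5776 + 399, 5776 = 14*399 + 190, 399 = 2*190 + 19, 190 = 10*19).
19 divides 1444, so integer solutions exist.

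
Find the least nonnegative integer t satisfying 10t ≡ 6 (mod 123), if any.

99

gcd(123, 10):
  123 = 12*10 + 3
  10 = 3*3 + 1
  3 = 3*1
so gcd(123, 10) = 1.
1 divides 6, so solutions exist.
Back-substitute for Bézout coefficients:
  1 = 10 - 3*3
  ... = 10*(37) + 123*(-3)
So 10*(37) ≡ 1 (mod 123); multiply by 6: t ≡ 222 (mod 123).
Smallest nonnegative: t = 222 mod 123 = 99.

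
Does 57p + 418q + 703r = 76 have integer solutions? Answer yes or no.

gcd(418, 57) = 19  (418 = 7×57 + 19, 57 = 3×19).
gcd(19, 703) = 19.
19 divides 76, so integer solutions exist.

yes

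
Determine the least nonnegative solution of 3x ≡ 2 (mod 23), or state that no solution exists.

gcd(23, 3):
  23 = 7×3 + 2
  3 = 1×2 + 1
  2 = 2×1
so gcd(23, 3) = 1.
1 divides 2, so solutions exist.
Back-substitute for Bézout coefficients:
  1 = 3 - 1×2
  ... = 3×(8) + 23×(-1)
So 3×(8) ≡ 1 (mod 23); multiply by 2: x ≡ 16 (mod 23).
Smallest nonnegative: x = 16 mod 23 = 16.

16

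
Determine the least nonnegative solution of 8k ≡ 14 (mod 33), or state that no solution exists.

gcd(33, 8) = 1.
1 divides 14, so solutions exist.
By Bézout, 8*(-4) + 33*(1) = 1.
So 8*(-4) ≡ 1 (mod 33); multiply by 14: k ≡ -56 (mod 33).
Smallest nonnegative: k = -56 mod 33 = 10.

10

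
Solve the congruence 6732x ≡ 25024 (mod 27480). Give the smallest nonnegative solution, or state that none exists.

gcd(27480, 6732):
  27480 = 4*6732 + 552
  6732 = 12*552 + 108
  552 = 5*108 + 12
  108 = 9*12
so gcd(27480, 6732) = 12.
12 does not divide 25024, so the congruence has no solution.

no solution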